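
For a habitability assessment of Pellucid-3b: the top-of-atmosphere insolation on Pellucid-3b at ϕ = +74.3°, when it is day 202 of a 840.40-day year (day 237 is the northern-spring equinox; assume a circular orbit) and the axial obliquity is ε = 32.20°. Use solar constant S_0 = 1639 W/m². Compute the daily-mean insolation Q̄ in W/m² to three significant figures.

Q̄ ≈ 48.6 W/m²

Solar longitude: L_s = 360° × (202 − 237)/840.40 = -14.993°, i.e. -14.993° + 360° = 345.007°.
sin δ = sin 32.20° × sin 345.007° = -0.13785, so δ = -7.924°.
cos h₀ = −tan(+74.3°) tan(-7.924°) = 0.4952, h₀ = 1.0528 rad.
Bracket: h₀ sin ϕ sin δ + cos ϕ cos δ sin h₀ = 1.0528×0.96269×-0.13785 + 0.27060×0.99045×0.86880 = -0.139714 + 0.232852 = 0.093138.
Q̄ = (S_0/π) × [bracket] = (1639/π) × 0.093138 = 48.59 W/m².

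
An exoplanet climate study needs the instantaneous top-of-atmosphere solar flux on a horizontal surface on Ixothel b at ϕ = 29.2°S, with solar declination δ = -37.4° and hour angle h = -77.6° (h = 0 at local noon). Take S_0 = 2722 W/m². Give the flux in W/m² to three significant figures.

1.21e+03 W/m²

cos θ_z = sin ϕ sin δ + cos ϕ cos δ cos h = 0.296314 + 0.148911 = 0.445225.
Flux = S_0 · cos θ_z = 2722 × 0.445225 = 1212 W/m².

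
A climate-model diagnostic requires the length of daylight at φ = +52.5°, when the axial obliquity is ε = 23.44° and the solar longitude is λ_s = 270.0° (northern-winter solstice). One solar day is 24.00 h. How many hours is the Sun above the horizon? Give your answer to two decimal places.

7.41 h

Solar declination: sin δ = sin ε · sin λ_s = sin 23.44° × sin 270.0° = -0.39779, so δ = -23.440°.
cos H₀ = −tan φ · tan δ = −tan(+52.5°) × tan(-23.440°) = 0.5650, so H₀ = 0.9703 rad = 55.60°.
Daylight = 2H₀/(2π) × 24.00 h = (0.9703/π) × 24.00 = 7.41 h.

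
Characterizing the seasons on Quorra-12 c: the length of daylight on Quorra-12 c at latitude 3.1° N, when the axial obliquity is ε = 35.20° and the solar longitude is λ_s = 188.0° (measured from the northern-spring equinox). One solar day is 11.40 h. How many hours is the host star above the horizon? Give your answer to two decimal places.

Solar declination: sin δ = sin ε · sin λ_s = sin 35.20° × sin 188.0° = -0.08022, so δ = -4.601°.
cos H₀ = −tan φ · tan δ = −tan(+3.1°) × tan(-4.601°) = 0.0044, so H₀ = 1.5664 rad = 89.75°.
Daylight = 2H₀/(2π) × 11.40 h = (1.5664/π) × 11.40 = 5.68 h.

5.68 h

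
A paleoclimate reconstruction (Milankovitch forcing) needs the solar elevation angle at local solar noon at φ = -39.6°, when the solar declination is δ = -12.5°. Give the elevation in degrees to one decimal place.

At local noon the hour angle is zero, so the zenith angle equals |φ − δ| = |-39.6° − (-12.500°)| = 27.100°.
Elevation = 90° − 27.100° = 62.9°.

62.9°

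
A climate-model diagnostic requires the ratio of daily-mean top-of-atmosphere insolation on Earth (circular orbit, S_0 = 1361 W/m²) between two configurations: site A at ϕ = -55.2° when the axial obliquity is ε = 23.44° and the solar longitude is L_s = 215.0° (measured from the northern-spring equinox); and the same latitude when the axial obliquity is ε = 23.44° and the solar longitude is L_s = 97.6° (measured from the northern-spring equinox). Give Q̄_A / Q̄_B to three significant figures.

Q̄_A / Q̄_B ≈ 7.38

— Configuration A (ϕ=-55.2°):
Solar declination: sin δ = sin ε · sin L_s = sin 23.44° × sin 215.0° = -0.22816, so δ = -13.189°.
cos h₀ = −tan(-55.2°) tan(-13.189°) = -0.3372, h₀ = 1.9147 rad.
Bracket: h₀ sin ϕ sin δ + cos ϕ cos δ sin h₀ = 1.9147×-0.82115×-0.22816 + 0.57071×0.97362×0.94144 = 0.358726 + 0.523116 = 0.881842.
Q̄ = (S_0/π) × [bracket] = (1361/π) × 0.881842 = 382.03 W/m².
— Configuration B (ϕ=-55.2°):
Solar declination: sin δ = sin ε · sin L_s = sin 23.44° × sin 97.6° = 0.39429, so δ = +23.222°.
cos h₀ = −tan(-55.2°) tan(+23.222°) = 0.6173, h₀ = 0.9055 rad.
Bracket: h₀ sin ϕ sin δ + cos ϕ cos δ sin h₀ = 0.9055×-0.82115×0.39429 + 0.57071×0.91898×0.78671 = -0.293175 + 0.412607 = 0.119432.
Q̄ = (S_0/π) × [bracket] = (1361/π) × 0.119432 = 51.740 W/m².
Ratio Q̄_A / Q̄_B = 382.03 / 51.740 = 7.384.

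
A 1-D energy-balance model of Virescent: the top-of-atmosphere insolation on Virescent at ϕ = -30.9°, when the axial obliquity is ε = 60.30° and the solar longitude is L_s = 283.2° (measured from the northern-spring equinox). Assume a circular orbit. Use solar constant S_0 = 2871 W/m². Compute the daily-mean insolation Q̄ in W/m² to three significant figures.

Q̄ ≈ 1.25e+03 W/m²

Solar declination: sin δ = sin ε · sin L_s = sin 60.30° × sin 283.2° = -0.84568, so δ = -57.745°.
cos h₀ = −tan(-30.9°) tan(-57.745°) = -0.9484, h₀ = 2.8188 rad.
Bracket: h₀ sin ϕ sin δ + cos ϕ cos δ sin h₀ = 2.8188×-0.51354×-0.84568 + 0.85806×0.53369×0.31719 = 1.224178 + 0.145253 = 1.369431.
Q̄ = (S_0/π) × [bracket] = (2871/π) × 1.369431 = 1251 W/m².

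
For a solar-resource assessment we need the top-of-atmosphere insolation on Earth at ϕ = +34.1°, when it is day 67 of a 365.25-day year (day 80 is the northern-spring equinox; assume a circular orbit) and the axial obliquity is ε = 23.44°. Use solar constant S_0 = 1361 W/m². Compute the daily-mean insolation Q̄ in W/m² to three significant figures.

Q̄ ≈ 324 W/m²

Solar longitude: L_s = 360° × (67 − 80)/365.25 = -12.813°, i.e. -12.813° + 360° = 347.187°.
sin δ = sin 23.44° × sin 347.187° = -0.08822, so δ = -5.061°.
cos h₀ = −tan(+34.1°) tan(-5.061°) = 0.0600, h₀ = 1.5108 rad.
Bracket: h₀ sin ϕ sin δ + cos ϕ cos δ sin h₀ = 1.5108×0.56064×-0.08822 + 0.82806×0.99610×0.99820 = -0.074724 + 0.823346 = 0.748622.
Q̄ = (S_0/π) × [bracket] = (1361/π) × 0.748622 = 324.3 W/m².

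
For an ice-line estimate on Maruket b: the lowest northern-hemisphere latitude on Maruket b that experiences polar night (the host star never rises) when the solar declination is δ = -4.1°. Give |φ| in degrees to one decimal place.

|φ| = 85.9°

Polar night requires cos H₀ = −tan φ tan δ ≥ 1, i.e. tan φ tan δ ≤ −1.
The boundary is |tan φ| · |tan δ| = 1, so |φ| = 90° − |δ| = 90° − 4.1° = 85.9° in the northern hemisphere.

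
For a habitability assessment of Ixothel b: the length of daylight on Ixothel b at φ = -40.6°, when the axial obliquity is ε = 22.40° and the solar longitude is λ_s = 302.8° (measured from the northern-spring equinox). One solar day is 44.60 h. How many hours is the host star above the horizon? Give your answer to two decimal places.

26.47 h

Solar declination: sin δ = sin ε · sin λ_s = sin 22.40° × sin 302.8° = -0.32032, so δ = -18.682°.
cos H₀ = −tan φ · tan δ = −tan(-40.6°) × tan(-18.682°) = -0.2898, so H₀ = 1.8648 rad = 106.85°.
Daylight = 2H₀/(2π) × 44.60 h = (1.8648/π) × 44.60 = 26.47 h.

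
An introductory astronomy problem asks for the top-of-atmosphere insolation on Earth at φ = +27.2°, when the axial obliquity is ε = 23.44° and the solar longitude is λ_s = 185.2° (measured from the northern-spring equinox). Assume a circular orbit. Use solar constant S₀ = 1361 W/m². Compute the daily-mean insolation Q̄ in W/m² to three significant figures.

Q̄ ≈ 374 W/m²

Solar declination: sin δ = sin ε · sin λ_s = sin 23.44° × sin 185.2° = -0.03605, so δ = -2.066°.
cos H₀ = −tan(+27.2°) tan(-2.066°) = 0.0185, H₀ = 1.5523 rad.
Bracket: H₀ sin φ sin δ + cos φ cos δ sin H₀ = 1.5523×0.45710×-0.03605 + 0.88942×0.99935×0.99983 = -0.025580 + 0.888691 = 0.863111.
Q̄ = (S₀/π) × [bracket] = (1361/π) × 0.863111 = 373.9 W/m².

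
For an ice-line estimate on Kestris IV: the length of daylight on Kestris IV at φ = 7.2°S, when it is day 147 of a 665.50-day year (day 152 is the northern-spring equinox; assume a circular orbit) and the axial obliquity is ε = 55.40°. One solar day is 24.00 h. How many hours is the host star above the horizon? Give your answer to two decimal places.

12.04 h

Solar longitude: λ_s = 360° × (147 − 152)/665.50 = -2.705°, i.e. -2.705° + 360° = 357.295°.
sin δ = sin 55.40° × sin 357.295° = -0.03884, so δ = -2.226°.
cos H₀ = −tan φ · tan δ = −tan(-7.2°) × tan(-2.226°) = -0.0049, so H₀ = 1.5757 rad = 90.28°.
Daylight = 2H₀/(2π) × 24.00 h = (1.5757/π) × 24.00 = 12.04 h.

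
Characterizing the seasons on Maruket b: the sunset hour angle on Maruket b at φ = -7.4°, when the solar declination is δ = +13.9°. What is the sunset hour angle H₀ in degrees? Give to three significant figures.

cos H₀ = −tan φ · tan δ = −tan(-7.4°) × tan(+13.900°) = 0.0321, so H₀ = 1.5386 rad = 88.16°.

H₀ = 88.2°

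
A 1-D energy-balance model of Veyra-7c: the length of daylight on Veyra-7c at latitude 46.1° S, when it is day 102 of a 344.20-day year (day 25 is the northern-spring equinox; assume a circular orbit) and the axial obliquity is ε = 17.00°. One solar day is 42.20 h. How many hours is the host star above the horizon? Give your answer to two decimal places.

16.82 h

Solar longitude: λ_s = 360° × (102 − 25)/344.20 = 80.535°.
sin δ = sin 17.00° × sin 80.535° = 0.28839, so δ = +16.762°.
cos H₀ = −tan φ · tan δ = −tan(-46.1°) × tan(+16.762°) = 0.3130, so H₀ = 1.2525 rad = 71.76°.
Daylight = 2H₀/(2π) × 42.20 h = (1.2525/π) × 42.20 = 16.82 h.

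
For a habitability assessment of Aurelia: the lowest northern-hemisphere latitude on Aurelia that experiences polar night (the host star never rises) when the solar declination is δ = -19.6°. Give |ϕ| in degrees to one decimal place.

|ϕ| = 70.4°

Polar night requires cos h₀ = −tan ϕ tan δ ≥ 1, i.e. tan ϕ tan δ ≤ −1.
The boundary is |tan ϕ| · |tan δ| = 1, so |ϕ| = 90° − |δ| = 90° − 19.6° = 70.4° in the northern hemisphere.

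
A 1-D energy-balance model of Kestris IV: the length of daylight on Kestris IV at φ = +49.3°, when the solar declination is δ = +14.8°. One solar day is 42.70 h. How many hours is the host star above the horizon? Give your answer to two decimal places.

25.59 h

cos H₀ = −tan φ · tan δ = −tan(+49.3°) × tan(+14.800°) = -0.3072, so H₀ = 1.8830 rad = 107.89°.
Daylight = 2H₀/(2π) × 42.70 h = (1.8830/π) × 42.70 = 25.59 h.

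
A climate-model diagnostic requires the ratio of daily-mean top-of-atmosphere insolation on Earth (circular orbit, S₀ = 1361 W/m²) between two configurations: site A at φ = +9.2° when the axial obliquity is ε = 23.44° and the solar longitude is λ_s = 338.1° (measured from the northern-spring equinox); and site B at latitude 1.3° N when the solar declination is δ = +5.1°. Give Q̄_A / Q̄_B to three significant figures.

Q̄_A / Q̄_B ≈ 0.940

— Configuration A (φ=+9.2°):
Solar declination: sin δ = sin ε · sin λ_s = sin 23.44° × sin 338.1° = -0.14837, so δ = -8.532°.
cos H₀ = −tan(+9.2°) tan(-8.532°) = 0.0243, H₀ = 1.5465 rad.
Bracket: H₀ sin φ sin δ + cos φ cos δ sin H₀ = 1.5465×0.15988×-0.14837 + 0.98714×0.98893×0.99970 = -0.036685 + 0.975919 = 0.939234.
Q̄ = (S₀/π) × [bracket] = (1361/π) × 0.939234 = 406.89 W/m².
— Configuration B (φ=+1.3°):
cos H₀ = −tan(+1.3°) tan(+5.100°) = -0.0020, H₀ = 1.5728 rad.
Bracket: H₀ sin φ sin δ + cos φ cos δ sin H₀ = 1.5728×0.02269×0.08889 + 0.99974×0.99604×1.00000 = 0.003172 + 0.995781 = 0.998953.
Q̄ = (S₀/π) × [bracket] = (1361/π) × 0.998953 = 432.77 W/m².
Ratio Q̄_A / Q̄_B = 406.89 / 432.77 = 0.9402.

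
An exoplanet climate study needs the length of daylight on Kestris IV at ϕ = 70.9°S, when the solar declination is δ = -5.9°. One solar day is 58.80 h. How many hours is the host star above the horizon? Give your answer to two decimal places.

35.07 h

cos h₀ = −tan ϕ · tan δ = −tan(-70.9°) × tan(-5.900°) = -0.2984, so h₀ = 1.8738 rad = 107.36°.
Daylight = 2h₀/(2π) × 58.80 h = (1.8738/π) × 58.80 = 35.07 h.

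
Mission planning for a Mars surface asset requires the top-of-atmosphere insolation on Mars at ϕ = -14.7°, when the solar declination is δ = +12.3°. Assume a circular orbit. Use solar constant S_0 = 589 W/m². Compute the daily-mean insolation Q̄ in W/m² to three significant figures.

cos h₀ = −tan(-14.7°) tan(+12.300°) = 0.0572, h₀ = 1.5136 rad.
Bracket: h₀ sin ϕ sin δ + cos ϕ cos δ sin h₀ = 1.5136×-0.25376×0.21303 + 0.96727×0.97705×0.99836 = -0.081823 + 0.943521 = 0.861698.
Q̄ = (S_0/π) × [bracket] = (589/π) × 0.861698 = 161.6 W/m².

Q̄ ≈ 162 W/m²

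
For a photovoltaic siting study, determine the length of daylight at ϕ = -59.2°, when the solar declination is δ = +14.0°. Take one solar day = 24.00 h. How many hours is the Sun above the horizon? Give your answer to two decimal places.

cos h₀ = −tan ϕ · tan δ = −tan(-59.2°) × tan(+14.000°) = 0.4183, so h₀ = 1.1393 rad = 65.28°.
Daylight = 2h₀/(2π) × 24.00 h = (1.1393/π) × 24.00 = 8.70 h.

8.70 h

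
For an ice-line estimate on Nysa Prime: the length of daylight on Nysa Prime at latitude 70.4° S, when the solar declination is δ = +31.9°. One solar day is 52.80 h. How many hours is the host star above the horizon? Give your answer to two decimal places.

0.00 h

cos H₀ = −tan φ · tan δ = 1.7480 ≥ 1, so the host star never rises (polar night) and H₀ = 0.
Daylight = 2H₀/(2π) × 52.80 h = (0.0000/π) × 52.80 = 0.00 h.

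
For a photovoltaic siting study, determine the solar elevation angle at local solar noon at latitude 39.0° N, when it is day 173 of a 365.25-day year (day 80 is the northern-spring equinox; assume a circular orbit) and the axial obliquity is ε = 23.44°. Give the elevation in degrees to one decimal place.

Solar longitude: λ_s = 360° × (173 − 80)/365.25 = 91.663°.
sin δ = sin 23.44° × sin 91.663° = 0.39762, so δ = +23.430°.
At local noon the hour angle is zero, so the zenith angle equals |φ − δ| = |+39.0° − (+23.430°)| = 15.570°.
Elevation = 90° − 15.570° = 74.4°.

74.4°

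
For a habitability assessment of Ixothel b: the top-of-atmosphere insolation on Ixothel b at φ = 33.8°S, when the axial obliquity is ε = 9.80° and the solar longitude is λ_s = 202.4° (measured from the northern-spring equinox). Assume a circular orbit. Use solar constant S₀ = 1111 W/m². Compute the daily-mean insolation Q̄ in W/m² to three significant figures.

Q̄ ≈ 314 W/m²

Solar declination: sin δ = sin ε · sin λ_s = sin 9.80° × sin 202.4° = -0.06486, so δ = -3.719°.
cos H₀ = −tan(-33.8°) tan(-3.719°) = -0.0435, H₀ = 1.6143 rad.
Bracket: H₀ sin φ sin δ + cos φ cos δ sin H₀ = 1.6143×-0.55630×-0.06486 + 0.83098×0.99789×0.99905 = 0.058247 + 0.828439 = 0.886686.
Q̄ = (S₀/π) × [bracket] = (1111/π) × 0.886686 = 313.6 W/m².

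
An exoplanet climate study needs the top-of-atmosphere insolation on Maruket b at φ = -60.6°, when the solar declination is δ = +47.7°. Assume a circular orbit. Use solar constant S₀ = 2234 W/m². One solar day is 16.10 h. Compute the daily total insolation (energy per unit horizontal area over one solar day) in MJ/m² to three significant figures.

cos H₀ = −tan(-60.6°) tan(+47.700°) = 1.9504 ≥ 1 ⇒ polar night, H₀ = 0 and Q̄ = 0.
Daily total = Q̄ × 16.10 h × 3600 s/h = 0.00 MJ/m².

0.00 MJ/m²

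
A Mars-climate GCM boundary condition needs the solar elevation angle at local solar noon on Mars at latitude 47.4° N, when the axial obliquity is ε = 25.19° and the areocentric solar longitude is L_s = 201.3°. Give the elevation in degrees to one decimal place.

33.7°

sin δ = sin 25.19° × sin 201.3° = -0.15461, so δ = -8.894°.
At local noon the hour angle is zero, so the zenith angle equals |ϕ − δ| = |+47.4° − (-8.894°)| = 56.294°.
Elevation = 90° − 56.294° = 33.7°.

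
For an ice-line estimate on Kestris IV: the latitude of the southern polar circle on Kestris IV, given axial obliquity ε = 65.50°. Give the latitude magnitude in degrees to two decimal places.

The polar circle is the lowest latitude that experiences at least one full rotation of continuous darkness at the northern-summer solstice; it lies at |φ| = 90° − ε = 90° − 65.50° = 24.50°.

24.50°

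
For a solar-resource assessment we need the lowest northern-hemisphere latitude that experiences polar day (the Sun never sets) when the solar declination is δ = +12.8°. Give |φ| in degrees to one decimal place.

Polar day requires cos H₀ = −tan φ tan δ ≤ −1, i.e. tan φ tan δ ≥ 1.
The boundary is |tan φ| · |tan δ| = 1, so |φ| = 90° − |δ| = 90° − 12.8° = 77.2° in the northern hemisphere.

|φ| = 77.2°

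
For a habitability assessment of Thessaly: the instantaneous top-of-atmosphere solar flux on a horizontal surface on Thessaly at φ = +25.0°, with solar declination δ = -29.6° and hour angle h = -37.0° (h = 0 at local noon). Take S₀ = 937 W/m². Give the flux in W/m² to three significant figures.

394 W/m²

cos θ_z = sin φ sin δ + cos φ cos δ cos h = -0.208749 + 0.629349 = 0.420600.
Flux = S₀ · cos θ_z = 937 × 0.420600 = 394.1 W/m².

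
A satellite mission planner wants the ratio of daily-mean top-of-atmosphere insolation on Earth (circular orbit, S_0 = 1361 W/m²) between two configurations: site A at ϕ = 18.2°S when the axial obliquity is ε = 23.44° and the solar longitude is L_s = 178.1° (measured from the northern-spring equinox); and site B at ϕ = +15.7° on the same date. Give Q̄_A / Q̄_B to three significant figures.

— Configuration A (ϕ=-18.2°):
Solar declination: sin δ = sin ε · sin L_s = sin 23.44° × sin 178.1° = 0.01319, so δ = +0.756°.
cos h₀ = −tan(-18.2°) tan(+0.756°) = 0.0043, h₀ = 1.5665 rad.
Bracket: h₀ sin ϕ sin δ + cos ϕ cos δ sin h₀ = 1.5665×-0.31233×0.01319 + 0.94997×0.99991×0.99999 = -0.006453 + 0.949875 = 0.943422.
Q̄ = (S_0/π) × [bracket] = (1361/π) × 0.943422 = 408.71 W/m².
— Configuration B (ϕ=+15.7°):
cos h₀ = −tan(+15.7°) tan(+0.756°) = -0.0037, h₀ = 1.5745 rad.
Bracket: h₀ sin ϕ sin δ + cos ϕ cos δ sin h₀ = 1.5745×0.27060×0.01319 + 0.96269×0.99991×0.99999 = 0.005620 + 0.962594 = 0.968214.
Q̄ = (S_0/π) × [bracket] = (1361/π) × 0.968214 = 419.45 W/m².
Ratio Q̄_A / Q̄_B = 408.71 / 419.45 = 0.9744.

Q̄_A / Q̄_B ≈ 0.974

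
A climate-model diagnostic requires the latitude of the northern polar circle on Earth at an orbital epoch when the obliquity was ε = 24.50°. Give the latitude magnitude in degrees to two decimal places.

The polar circle is the lowest latitude that experiences at least one full rotation of continuous daylight at the northern-summer solstice; it lies at |φ| = 90° − ε = 90° − 24.50° = 65.50°.

65.50°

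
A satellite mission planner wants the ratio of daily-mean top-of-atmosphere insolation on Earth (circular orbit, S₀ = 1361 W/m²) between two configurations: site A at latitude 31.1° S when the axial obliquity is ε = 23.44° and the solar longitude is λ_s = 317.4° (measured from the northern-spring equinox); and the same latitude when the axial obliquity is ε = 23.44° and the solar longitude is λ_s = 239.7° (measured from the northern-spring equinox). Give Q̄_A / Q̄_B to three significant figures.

Q̄_A / Q̄_B ≈ 0.957

— Configuration A (φ=-31.1°):
Solar declination: sin δ = sin ε · sin λ_s = sin 23.44° × sin 317.4° = -0.26925, so δ = -15.620°.
cos H₀ = −tan(-31.1°) tan(-15.620°) = -0.1687, H₀ = 1.7403 rad.
Bracket: H₀ sin φ sin δ + cos φ cos δ sin H₀ = 1.7403×-0.51653×-0.26925 + 0.85627×0.96307×0.98568 = 0.242033 + 0.812839 = 1.054872.
Q̄ = (S₀/π) × [bracket] = (1361/π) × 1.054872 = 456.99 W/m².
— Configuration B (φ=-31.1°):
Solar declination: sin δ = sin ε · sin λ_s = sin 23.44° × sin 239.7° = -0.34345, so δ = -20.087°.
cos H₀ = −tan(-31.1°) tan(-20.087°) = -0.2206, H₀ = 1.7932 rad.
Bracket: H₀ sin φ sin δ + cos φ cos δ sin H₀ = 1.7932×-0.51653×-0.34345 + 0.85627×0.93917×0.97536 = 0.318118 + 0.784368 = 1.102486.
Q̄ = (S₀/π) × [bracket] = (1361/π) × 1.102486 = 477.62 W/m².
Ratio Q̄_A / Q̄_B = 456.99 / 477.62 = 0.9568.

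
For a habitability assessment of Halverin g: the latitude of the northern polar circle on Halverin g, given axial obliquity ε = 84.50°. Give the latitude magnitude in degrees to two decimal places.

The polar circle is the lowest latitude that experiences at least one full rotation of continuous daylight at the northern-summer solstice; it lies at |φ| = 90° − ε = 90° − 84.50° = 5.50°.

5.50°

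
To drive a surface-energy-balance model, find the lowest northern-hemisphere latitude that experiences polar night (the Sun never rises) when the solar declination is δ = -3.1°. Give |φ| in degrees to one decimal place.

Polar night requires cos H₀ = −tan φ tan δ ≥ 1, i.e. tan φ tan δ ≤ −1.
The boundary is |tan φ| · |tan δ| = 1, so |φ| = 90° − |δ| = 90° − 3.1° = 86.9° in the northern hemisphere.

|φ| = 86.9°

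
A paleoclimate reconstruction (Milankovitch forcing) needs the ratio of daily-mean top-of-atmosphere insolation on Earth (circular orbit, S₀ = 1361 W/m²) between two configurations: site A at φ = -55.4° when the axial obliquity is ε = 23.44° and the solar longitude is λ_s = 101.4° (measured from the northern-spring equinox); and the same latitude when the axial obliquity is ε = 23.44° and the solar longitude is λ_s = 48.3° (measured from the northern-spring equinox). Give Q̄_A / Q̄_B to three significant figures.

Q̄_A / Q̄_B ≈ 0.563

— Configuration A (φ=-55.4°):
Solar declination: sin δ = sin ε · sin λ_s = sin 23.44° × sin 101.4° = 0.38994, so δ = +22.951°.
cos H₀ = −tan(-55.4°) tan(+22.951°) = 0.6138, H₀ = 0.9099 rad.
Bracket: H₀ sin φ sin δ + cos φ cos δ sin H₀ = 0.9099×-0.82314×0.38994 + 0.56784×0.92084×0.78943 = -0.292055 + 0.412785 = 0.120730.
Q̄ = (S₀/π) × [bracket] = (1361/π) × 0.120730 = 52.303 W/m².
— Configuration B (φ=-55.4°):
Solar declination: sin δ = sin ε · sin λ_s = sin 23.44° × sin 48.3° = 0.29700, so δ = +17.278°.
cos H₀ = −tan(-55.4°) tan(+17.278°) = 0.4509, H₀ = 1.1030 rad.
Bracket: H₀ sin φ sin δ + cos φ cos δ sin H₀ = 1.1030×-0.82314×0.29700 + 0.56784×0.95488×0.89259 = -0.269653 + 0.483979 = 0.214326.
Q̄ = (S₀/π) × [bracket] = (1361/π) × 0.214326 = 92.850 W/m².
Ratio Q̄_A / Q̄_B = 52.303 / 92.850 = 0.5633.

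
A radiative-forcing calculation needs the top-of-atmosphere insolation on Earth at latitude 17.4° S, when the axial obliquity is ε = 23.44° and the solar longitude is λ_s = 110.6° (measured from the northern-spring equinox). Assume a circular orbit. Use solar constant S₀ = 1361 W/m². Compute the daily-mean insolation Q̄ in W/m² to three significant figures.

Q̄ ≈ 311 W/m²

Solar declination: sin δ = sin ε · sin λ_s = sin 23.44° × sin 110.6° = 0.37235, so δ = +21.861°.
cos H₀ = −tan(-17.4°) tan(+21.861°) = 0.1257, H₀ = 1.4447 rad.
Bracket: H₀ sin φ sin δ + cos φ cos δ sin H₀ = 1.4447×-0.29904×0.37235 + 0.95424×0.92809×0.99206 = -0.160864 + 0.878589 = 0.717725.
Q̄ = (S₀/π) × [bracket] = (1361/π) × 0.717725 = 310.9 W/m².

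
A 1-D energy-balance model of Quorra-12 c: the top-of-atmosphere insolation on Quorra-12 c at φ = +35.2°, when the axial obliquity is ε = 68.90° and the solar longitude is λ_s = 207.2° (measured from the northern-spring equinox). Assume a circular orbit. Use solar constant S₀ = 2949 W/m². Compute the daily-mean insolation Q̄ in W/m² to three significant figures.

Solar declination: sin δ = sin ε · sin λ_s = sin 68.90° × sin 207.2° = -0.42645, so δ = -25.243°.
cos H₀ = −tan(+35.2°) tan(-25.243°) = 0.3326, H₀ = 1.2318 rad.
Bracket: H₀ sin φ sin δ + cos φ cos δ sin H₀ = 1.2318×0.57643×-0.42645 + 0.81714×0.90451×0.94307 = -0.302799 + 0.697034 = 0.394235.
Q̄ = (S₀/π) × [bracket] = (2949/π) × 0.394235 = 370.1 W/m².

Q̄ ≈ 370 W/m²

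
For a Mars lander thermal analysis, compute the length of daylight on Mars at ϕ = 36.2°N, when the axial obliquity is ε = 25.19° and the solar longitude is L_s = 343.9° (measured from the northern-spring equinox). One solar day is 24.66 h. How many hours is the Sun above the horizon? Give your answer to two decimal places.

Solar declination: sin δ = sin ε · sin L_s = sin 25.19° × sin 343.9° = -0.11803, so δ = -6.778°.
cos h₀ = −tan ϕ · tan δ = −tan(+36.2°) × tan(-6.778°) = 0.0870, so h₀ = 1.4837 rad = 85.01°.
Daylight = 2h₀/(2π) × 24.66 h = (1.4837/π) × 24.66 = 11.65 h.

11.65 h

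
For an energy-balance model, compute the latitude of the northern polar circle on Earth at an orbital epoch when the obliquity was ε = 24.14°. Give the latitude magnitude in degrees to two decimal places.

The polar circle is the lowest latitude that experiences at least one full rotation of continuous daylight at the northern-summer solstice; it lies at |φ| = 90° − ε = 90° − 24.14° = 65.86°.

65.86°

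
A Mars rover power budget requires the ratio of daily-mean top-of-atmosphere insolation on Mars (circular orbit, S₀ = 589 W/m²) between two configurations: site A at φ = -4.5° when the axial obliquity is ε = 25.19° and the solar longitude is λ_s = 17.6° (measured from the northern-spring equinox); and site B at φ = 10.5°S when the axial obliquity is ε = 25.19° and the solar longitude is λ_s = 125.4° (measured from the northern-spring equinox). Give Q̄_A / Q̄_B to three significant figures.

Q̄_A / Q̄_B ≈ 1.18

— Configuration A (φ=-4.5°):
Solar declination: sin δ = sin ε · sin λ_s = sin 25.19° × sin 17.6° = 0.12870, so δ = +7.394°.
cos H₀ = −tan(-4.5°) tan(+7.394°) = 0.0102, H₀ = 1.5606 rad.
Bracket: H₀ sin φ sin δ + cos φ cos δ sin H₀ = 1.5606×-0.07846×0.12870 + 0.99692×0.99168×0.99995 = -0.015759 + 0.988576 = 0.972817.
Q̄ = (S₀/π) × [bracket] = (589/π) × 0.972817 = 182.39 W/m².
— Configuration B (φ=-10.5°):
Solar declination: sin δ = sin ε · sin λ_s = sin 25.19° × sin 125.4° = 0.34694, so δ = +20.300°.
cos H₀ = −tan(-10.5°) tan(+20.300°) = 0.0686, H₀ = 1.5022 rad.
Bracket: H₀ sin φ sin δ + cos φ cos δ sin H₀ = 1.5022×-0.18224×0.34694 + 0.98325×0.93789×0.99765 = -0.094979 + 0.920013 = 0.825034.
Q̄ = (S₀/π) × [bracket] = (589/π) × 0.825034 = 154.68 W/m².
Ratio Q̄_A / Q̄_B = 182.39 / 154.68 = 1.179.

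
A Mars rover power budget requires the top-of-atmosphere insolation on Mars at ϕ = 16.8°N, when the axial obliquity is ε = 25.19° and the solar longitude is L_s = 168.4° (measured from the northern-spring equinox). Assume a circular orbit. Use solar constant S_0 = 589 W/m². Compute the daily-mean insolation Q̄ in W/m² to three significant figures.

Solar declination: sin δ = sin ε · sin L_s = sin 25.19° × sin 168.4° = 0.08558, so δ = +4.910°.
cos h₀ = −tan(+16.8°) tan(+4.910°) = -0.0259, h₀ = 1.5967 rad.
Bracket: h₀ sin ϕ sin δ + cos ϕ cos δ sin h₀ = 1.5967×0.28903×0.08558 + 0.95732×0.99633×0.99966 = 0.039495 + 0.953482 = 0.992977.
Q̄ = (S_0/π) × [bracket] = (589/π) × 0.992977 = 186.2 W/m².

Q̄ ≈ 186 W/m²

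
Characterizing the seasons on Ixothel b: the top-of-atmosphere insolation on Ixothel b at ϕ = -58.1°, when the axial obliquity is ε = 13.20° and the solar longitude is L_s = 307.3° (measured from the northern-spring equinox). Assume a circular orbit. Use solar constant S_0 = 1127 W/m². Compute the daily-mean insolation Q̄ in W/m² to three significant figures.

Q̄ ≈ 282 W/m²

Solar declination: sin δ = sin ε · sin L_s = sin 13.20° × sin 307.3° = -0.18165, so δ = -10.466°.
cos h₀ = −tan(-58.1°) tan(-10.466°) = -0.2968, h₀ = 1.8721 rad.
Bracket: h₀ sin ϕ sin δ + cos ϕ cos δ sin h₀ = 1.8721×-0.84897×-0.18165 + 0.52844×0.98336×0.95495 = 0.288707 + 0.496237 = 0.784944.
Q̄ = (S_0/π) × [bracket] = (1127/π) × 0.784944 = 281.6 W/m².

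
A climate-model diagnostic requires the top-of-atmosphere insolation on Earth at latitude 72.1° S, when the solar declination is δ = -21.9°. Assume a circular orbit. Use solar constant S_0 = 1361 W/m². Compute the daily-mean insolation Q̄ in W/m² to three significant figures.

Q̄ ≈ 483 W/m²

cos h₀ = −tan(-72.1°) tan(-21.900°) = -1.2446 ≤ −1 ⇒ polar day, h₀ = π.
Bracket: h₀ sin ϕ sin δ + cos ϕ cos δ sin h₀ = 3.1416×-0.95159×-0.37299 + 0.30736×0.92784×0.00000 = 1.115059 + 0.000000 = 1.115059.
Q̄ = (S_0/π) × [bracket] = (1361/π) × 1.115059 = 483.1 W/m².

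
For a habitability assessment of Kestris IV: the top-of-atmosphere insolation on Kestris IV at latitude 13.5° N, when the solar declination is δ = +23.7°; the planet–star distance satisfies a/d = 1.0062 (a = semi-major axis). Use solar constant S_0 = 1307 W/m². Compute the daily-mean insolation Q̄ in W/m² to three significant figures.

cos h₀ = −tan(+13.5°) tan(+23.700°) = -0.1054, h₀ = 1.6764 rad.
Bracket: h₀ sin ϕ sin δ + cos ϕ cos δ sin h₀ = 1.6764×0.23345×0.40195 + 0.97237×0.91566×0.99443 = 0.157305 + 0.885401 = 1.042706.
Inverse-square distance factor (a/d)² = 1.0062² = 1.012438.
Q̄ = (S_0/π) × 1.012438 × [bracket] = (1307/π) × 1.012438 × 1.042706 = 439.2 W/m².

Q̄ ≈ 439 W/m²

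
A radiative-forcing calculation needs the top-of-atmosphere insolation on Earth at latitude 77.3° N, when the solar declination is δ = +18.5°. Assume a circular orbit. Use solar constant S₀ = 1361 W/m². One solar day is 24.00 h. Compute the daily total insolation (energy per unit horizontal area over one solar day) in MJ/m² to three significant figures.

36.4 MJ/m²

cos H₀ = −tan(+77.3°) tan(+18.500°) = -1.4847 ≤ −1 ⇒ polar day, H₀ = π.
Bracket: H₀ sin φ sin δ + cos φ cos δ sin H₀ = 3.1416×0.97553×0.31730 + 0.21985×0.94832×0.00000 = 0.972437 + 0.000000 = 0.972437.
Q̄ = (S₀/π) × [bracket] = (1361/π) × 0.972437 = 421.28 W/m².
Daily total = Q̄ × 24.00 h × 3600 s/h = 421.28 × 24.00 × 3600 / 10⁶ = 36.40 MJ/m².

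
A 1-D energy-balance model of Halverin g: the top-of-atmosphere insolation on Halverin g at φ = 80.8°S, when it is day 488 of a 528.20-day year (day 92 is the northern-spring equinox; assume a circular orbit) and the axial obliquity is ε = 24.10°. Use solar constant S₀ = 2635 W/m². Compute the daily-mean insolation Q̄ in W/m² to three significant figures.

Solar longitude: λ_s = 360° × (488 − 92)/528.20 = 269.898°.
sin δ = sin 24.10° × sin 269.898° = -0.40833, so δ = -24.100°.
cos H₀ = −tan(-80.8°) tan(-24.100°) = -2.7618 ≤ −1 ⇒ polar day, H₀ = π.
Bracket: H₀ sin φ sin δ + cos φ cos δ sin H₀ = 3.1416×-0.98714×-0.40833 + 0.15988×0.91283×0.00000 = 1.266313 + 0.000000 = 1.266313.
Q̄ = (S₀/π) × [bracket] = (2635/π) × 1.266313 = 1062 W/m².

Q̄ ≈ 1.06e+03 W/m²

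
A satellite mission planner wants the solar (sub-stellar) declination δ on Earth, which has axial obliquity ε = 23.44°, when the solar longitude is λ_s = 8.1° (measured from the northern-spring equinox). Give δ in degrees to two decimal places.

δ = +3.21°

sin δ = sin ε · sin λ_s = sin 23.44° × sin 8.1° = 0.056049.
δ = arcsin(0.056049) = +3.21°.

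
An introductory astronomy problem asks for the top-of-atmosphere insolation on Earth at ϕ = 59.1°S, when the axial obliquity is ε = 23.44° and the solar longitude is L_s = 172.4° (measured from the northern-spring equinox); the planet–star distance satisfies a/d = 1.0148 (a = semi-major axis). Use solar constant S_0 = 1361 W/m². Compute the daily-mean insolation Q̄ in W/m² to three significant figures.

Solar declination: sin δ = sin ε · sin L_s = sin 23.44° × sin 172.4° = 0.05261, so δ = +3.016°.
cos h₀ = −tan(-59.1°) tan(+3.016°) = 0.0880, h₀ = 1.4827 rad.
Bracket: h₀ sin ϕ sin δ + cos ϕ cos δ sin h₀ = 1.4827×-0.85806×0.05261 + 0.51354×0.99862×0.99612 = -0.066933 + 0.510842 = 0.443909.
Inverse-square distance factor (a/d)² = 1.0148² = 1.029819.
Q̄ = (S_0/π) × 1.029819 × [bracket] = (1361/π) × 1.029819 × 0.443909 = 198.0 W/m².

Q̄ ≈ 198 W/m²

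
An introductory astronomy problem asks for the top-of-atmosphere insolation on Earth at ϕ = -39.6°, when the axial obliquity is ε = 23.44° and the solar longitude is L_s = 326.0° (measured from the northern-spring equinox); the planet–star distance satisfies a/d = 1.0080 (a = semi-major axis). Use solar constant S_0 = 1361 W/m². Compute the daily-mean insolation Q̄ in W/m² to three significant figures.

Solar declination: sin δ = sin ε · sin L_s = sin 23.44° × sin 326.0° = -0.22244, so δ = -12.852°.
cos h₀ = −tan(-39.6°) tan(-12.852°) = -0.1887, h₀ = 1.7607 rad.
Bracket: h₀ sin ϕ sin δ + cos ϕ cos δ sin h₀ = 1.7607×-0.63742×-0.22244 + 0.77051×0.97495×0.98203 = 0.249646 + 0.737710 = 0.987356.
Inverse-square distance factor (a/d)² = 1.0080² = 1.016064.
Q̄ = (S_0/π) × 1.016064 × [bracket] = (1361/π) × 1.016064 × 0.987356 = 434.6 W/m².

Q̄ ≈ 435 W/m²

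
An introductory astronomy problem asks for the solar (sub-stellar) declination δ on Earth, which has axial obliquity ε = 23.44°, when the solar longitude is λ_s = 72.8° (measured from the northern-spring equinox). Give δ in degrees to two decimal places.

sin δ = sin ε · sin λ_s = sin 23.44° × sin 72.8° = 0.379999.
δ = arcsin(0.379999) = +22.33°.

δ = +22.33°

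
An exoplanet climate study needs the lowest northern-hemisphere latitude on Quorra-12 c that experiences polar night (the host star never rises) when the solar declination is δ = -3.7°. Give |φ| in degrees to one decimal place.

|φ| = 86.3°

Polar night requires cos H₀ = −tan φ tan δ ≥ 1, i.e. tan φ tan δ ≤ −1.
The boundary is |tan φ| · |tan δ| = 1, so |φ| = 90° − |δ| = 90° − 3.7° = 86.3° in the northern hemisphere.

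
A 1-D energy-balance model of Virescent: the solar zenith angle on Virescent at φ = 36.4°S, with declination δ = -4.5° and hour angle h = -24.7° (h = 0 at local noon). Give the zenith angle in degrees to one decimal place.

θ_z = 39.1°

cos θ_z = sin φ sin δ + cos φ cos δ cos h = 0.046559 + 0.728998 = 0.775557.
θ_z = arccos(0.775557) = 39.1°.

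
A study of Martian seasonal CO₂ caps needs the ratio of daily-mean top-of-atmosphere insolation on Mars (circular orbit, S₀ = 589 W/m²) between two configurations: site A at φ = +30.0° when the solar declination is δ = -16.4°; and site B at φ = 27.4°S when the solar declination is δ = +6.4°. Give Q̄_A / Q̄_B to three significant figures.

Q̄_A / Q̄_B ≈ 0.773

— Configuration A (φ=+30.0°):
cos H₀ = −tan(+30.0°) tan(-16.400°) = 0.1699, H₀ = 1.4000 rad.
Bracket: H₀ sin φ sin δ + cos φ cos δ sin H₀ = 1.4000×0.50000×-0.28234 + 0.86603×0.95931×0.98546 = -0.197638 + 0.818712 = 0.621074.
Q̄ = (S₀/π) × [bracket] = (589/π) × 0.621074 = 116.44 W/m².
— Configuration B (φ=-27.4°):
cos H₀ = −tan(-27.4°) tan(+6.400°) = 0.0581, H₀ = 1.5126 rad.
Bracket: H₀ sin φ sin δ + cos φ cos δ sin H₀ = 1.5126×-0.46020×0.11147 + 0.88782×0.99377×0.99831 = -0.077594 + 0.880798 = 0.803204.
Q̄ = (S₀/π) × [bracket] = (589/π) × 0.803204 = 150.59 W/m².
Ratio Q̄_A / Q̄_B = 116.44 / 150.59 = 0.7732.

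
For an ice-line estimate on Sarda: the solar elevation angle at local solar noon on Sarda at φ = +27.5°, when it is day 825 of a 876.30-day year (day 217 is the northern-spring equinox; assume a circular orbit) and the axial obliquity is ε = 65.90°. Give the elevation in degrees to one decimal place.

3.6°

Solar longitude: λ_s = 360° × (825 − 217)/876.30 = 249.777°.
sin δ = sin 65.90° × sin 249.777° = -0.85656, so δ = -58.933°.
At local noon the hour angle is zero, so the zenith angle equals |φ − δ| = |+27.5° − (-58.933°)| = 86.433°.
Elevation = 90° − 86.433° = 3.6°.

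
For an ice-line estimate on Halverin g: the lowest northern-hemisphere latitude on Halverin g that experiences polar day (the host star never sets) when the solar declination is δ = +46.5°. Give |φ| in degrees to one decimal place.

|φ| = 43.5°

Polar day requires cos H₀ = −tan φ tan δ ≤ −1, i.e. tan φ tan δ ≥ 1.
The boundary is |tan φ| · |tan δ| = 1, so |φ| = 90° − |δ| = 90° − 46.5° = 43.5° in the northern hemisphere.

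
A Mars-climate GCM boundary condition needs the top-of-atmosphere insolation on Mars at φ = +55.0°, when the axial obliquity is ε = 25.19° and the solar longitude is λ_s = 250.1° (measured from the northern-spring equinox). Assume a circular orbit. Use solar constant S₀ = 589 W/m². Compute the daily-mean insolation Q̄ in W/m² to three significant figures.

Solar declination: sin δ = sin ε · sin λ_s = sin 25.19° × sin 250.1° = -0.40021, so δ = -23.591°.
cos H₀ = −tan(+55.0°) tan(-23.591°) = 0.6237, H₀ = 0.8974 rad.
Bracket: H₀ sin φ sin δ + cos φ cos δ sin H₀ = 0.8974×0.81915×-0.40021 + 0.57358×0.91642×0.78168 = -0.294196 + 0.410882 = 0.116686.
Q̄ = (S₀/π) × [bracket] = (589/π) × 0.116686 = 21.88 W/m².

Q̄ ≈ 21.9 W/m²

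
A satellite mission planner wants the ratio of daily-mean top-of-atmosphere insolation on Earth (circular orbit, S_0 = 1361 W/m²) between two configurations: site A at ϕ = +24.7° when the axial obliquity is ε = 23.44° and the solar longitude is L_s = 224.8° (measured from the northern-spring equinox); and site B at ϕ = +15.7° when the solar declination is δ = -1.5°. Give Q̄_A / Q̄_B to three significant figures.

— Configuration A (ϕ=+24.7°):
Solar declination: sin δ = sin ε · sin L_s = sin 23.44° × sin 224.8° = -0.28030, so δ = -16.278°.
cos h₀ = −tan(+24.7°) tan(-16.278°) = 0.1343, h₀ = 1.4361 rad.
Bracket: h₀ sin ϕ sin δ + cos ϕ cos δ sin h₀ = 1.4361×0.41787×-0.28030 + 0.90851×0.95991×0.99094 = -0.168209 + 0.864187 = 0.695978.
Q̄ = (S_0/π) × [bracket] = (1361/π) × 0.695978 = 301.51 W/m².
— Configuration B (ϕ=+15.7°):
cos h₀ = −tan(+15.7°) tan(-1.500°) = 0.0074, h₀ = 1.5634 rad.
Bracket: h₀ sin ϕ sin δ + cos ϕ cos δ sin h₀ = 1.5634×0.27060×-0.02618 + 0.96269×0.99966×0.99997 = -0.011076 + 0.962334 = 0.951258.
Q̄ = (S_0/π) × [bracket] = (1361/π) × 0.951258 = 412.10 W/m².
Ratio Q̄_A / Q̄_B = 301.51 / 412.10 = 0.7316.

Q̄_A / Q̄_B ≈ 0.732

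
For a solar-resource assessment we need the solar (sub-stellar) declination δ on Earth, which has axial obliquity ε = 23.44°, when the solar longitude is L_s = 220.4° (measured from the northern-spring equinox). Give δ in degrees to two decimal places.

δ = -14.94°

sin δ = sin ε · sin L_s = sin 23.44° × sin 220.4° = -0.257815.
δ = arcsin(-0.257815) = -14.94°.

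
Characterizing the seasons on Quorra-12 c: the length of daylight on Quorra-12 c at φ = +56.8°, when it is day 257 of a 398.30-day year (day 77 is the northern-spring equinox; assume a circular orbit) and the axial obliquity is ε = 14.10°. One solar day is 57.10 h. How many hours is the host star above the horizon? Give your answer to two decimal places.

Solar longitude: λ_s = 360° × (257 − 77)/398.30 = 162.691°.
sin δ = sin 14.10° × sin 162.691° = 0.07248, so δ = +4.156°.
cos H₀ = −tan φ · tan δ = −tan(+56.8°) × tan(+4.156°) = -0.1111, so H₀ = 1.6821 rad = 96.38°.
Daylight = 2H₀/(2π) × 57.10 h = (1.6821/π) × 57.10 = 30.57 h.

30.57 h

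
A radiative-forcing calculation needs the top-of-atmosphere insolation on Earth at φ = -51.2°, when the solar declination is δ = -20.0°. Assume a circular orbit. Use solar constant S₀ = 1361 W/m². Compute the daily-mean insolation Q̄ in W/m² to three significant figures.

Q̄ ≈ 463 W/m²

cos H₀ = −tan(-51.2°) tan(-20.000°) = -0.4527, H₀ = 2.0406 rad.
Bracket: H₀ sin φ sin δ + cos φ cos δ sin H₀ = 2.0406×-0.77934×-0.34202 + 0.62660×0.93969×0.89167 = 0.543922 + 0.525024 = 1.068946.
Q̄ = (S₀/π) × [bracket] = (1361/π) × 1.068946 = 463.1 W/m².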